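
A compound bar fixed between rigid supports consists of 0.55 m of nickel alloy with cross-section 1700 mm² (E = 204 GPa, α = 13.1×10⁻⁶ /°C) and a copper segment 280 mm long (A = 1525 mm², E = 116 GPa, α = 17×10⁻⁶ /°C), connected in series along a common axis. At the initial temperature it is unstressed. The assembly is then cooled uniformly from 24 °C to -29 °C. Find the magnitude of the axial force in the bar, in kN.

If the supports were absent, the total length change would be Σ αᵢΔT Lᵢ = 13.1×10⁻⁶×53×550 + 17×10⁻⁶×53×280 = 0.6341 mm.
Since the ends are fixed, an axial force P builds up, equal in every segment, with P · Σ Lᵢ/(AᵢEᵢ) = δ_free.
The series flexibility is Σ Lᵢ/(AᵢEᵢ) = 550/(1700×204×10³) + 280/(1525×116×10³) = 3.169×10⁻⁶ mm/N.
So P = 0.6341 / 3.169×10⁻⁶ = 200.1 kN, tensile.

P ≈ 200 kN (tensile)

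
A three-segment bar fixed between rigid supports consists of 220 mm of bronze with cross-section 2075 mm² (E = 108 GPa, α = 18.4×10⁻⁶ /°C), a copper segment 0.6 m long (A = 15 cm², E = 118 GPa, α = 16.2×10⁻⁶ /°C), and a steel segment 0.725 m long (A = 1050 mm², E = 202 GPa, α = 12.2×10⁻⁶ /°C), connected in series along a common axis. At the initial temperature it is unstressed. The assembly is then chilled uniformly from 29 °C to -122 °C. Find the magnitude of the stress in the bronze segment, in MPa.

σ ≈ 211 MPa (tensile)

If the supports were absent, the total length change would be Σ αᵢΔT Lᵢ = 18.4×10⁻⁶×151×220 + 16.2×10⁻⁶×151×600 + 12.2×10⁻⁶×151×725 = 3.415 mm.
The rigid supports impose zero overall length change; the single axial force P common to all segments must satisfy P Σ Lᵢ/(AᵢEᵢ) = δ_free.
The series flexibility is Σ Lᵢ/(AᵢEᵢ) = 220/(2075×108×10³) + 600/(1500×118×10³) + 725/(1050×202×10³) = 7.79×10⁻⁶ mm/N.
Hence P = δ_free / Σ(L/AE) = 3.415/7.79×10⁻⁶ = 438.3 kN (tensile).
σ_{bronze} = P / A = 438300 / 2075 = 211.2 MPa.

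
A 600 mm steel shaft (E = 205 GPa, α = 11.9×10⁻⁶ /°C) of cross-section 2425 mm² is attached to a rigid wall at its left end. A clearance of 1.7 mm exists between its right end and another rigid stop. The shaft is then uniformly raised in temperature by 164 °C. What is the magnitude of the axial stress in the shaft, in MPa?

Free thermal elongation = αΔT L = 11.9×10⁻⁶ × 164 × 600 = 1.171 mm.
This is smaller than the 1.7 mm clearance, so the shaft expands freely without reaching the stop — the stress is zero.

σ ≈ 0 MPa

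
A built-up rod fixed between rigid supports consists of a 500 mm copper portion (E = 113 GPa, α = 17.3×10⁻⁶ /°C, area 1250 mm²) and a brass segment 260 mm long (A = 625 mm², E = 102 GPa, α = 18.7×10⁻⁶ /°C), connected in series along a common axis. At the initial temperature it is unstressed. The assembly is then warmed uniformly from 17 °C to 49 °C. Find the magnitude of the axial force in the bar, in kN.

P ≈ 56.8 kN (compressive)

If the supports were absent, the total length change would be Σ αᵢΔT Lᵢ = 17.3×10⁻⁶×32×500 + 18.7×10⁻⁶×32×260 = 0.4324 mm.
The rigid supports impose zero overall length change; the single axial force P common to all segments must satisfy P Σ Lᵢ/(AᵢEᵢ) = δ_free.
The series flexibility is Σ Lᵢ/(AᵢEᵢ) = 500/(1250×113×10³) + 260/(625×102×10³) = 7.618×10⁻⁶ mm/N.
Hence P = δ_free / Σ(L/AE) = 0.4324/7.618×10⁻⁶ = 56.76 kN (compressive).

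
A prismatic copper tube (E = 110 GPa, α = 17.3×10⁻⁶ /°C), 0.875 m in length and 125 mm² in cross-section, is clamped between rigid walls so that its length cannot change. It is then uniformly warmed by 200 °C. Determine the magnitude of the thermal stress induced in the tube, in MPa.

σ ≈ 381 MPa (compressive)

With length fixed, the mechanical strain must cancel the thermal strain αΔT = 17.3×10⁻⁶ × 200 = 3460×10⁻⁶.
The stress required to suppress this strain is σ = Eε = 110×10³ × 3460×10⁻⁶ = 380.6 MPa, compressive since the tube is trying to expand.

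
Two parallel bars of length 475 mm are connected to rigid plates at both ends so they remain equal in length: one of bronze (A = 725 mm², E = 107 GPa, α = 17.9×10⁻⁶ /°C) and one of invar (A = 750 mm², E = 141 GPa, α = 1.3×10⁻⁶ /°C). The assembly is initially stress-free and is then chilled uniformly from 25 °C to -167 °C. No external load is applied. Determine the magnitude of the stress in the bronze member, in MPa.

σ ≈ 197 MPa (tensile)

Equilibrium of a rigid end plate with no external load gives equal and opposite internal forces ±P in the two members. Since α_{bronze} > α_{invar}, cooling drives the bronze into tension and the invar into compression.
Compatibility of the two members (thermal + elastic change equal): (α₁ − α₂)ΔT = P·[1/(A₁E₁) + 1/(A₂E₂)].
|α₁ − α₂|·ΔT = 16.6×10⁻⁶ × 192 = 0.003187.
1/(A₁E₁) + 1/(A₂E₂) = 1/(725×107×10³) + 1/(750×141×10³) = 2.235×10⁻⁸ N⁻¹.
P = 0.003187 / 2.235×10⁻⁸ = 142600 N = 142.6 kN.
σ_{bronze} = P/A₁ = 142600/725 = 196.7 MPa, tensile.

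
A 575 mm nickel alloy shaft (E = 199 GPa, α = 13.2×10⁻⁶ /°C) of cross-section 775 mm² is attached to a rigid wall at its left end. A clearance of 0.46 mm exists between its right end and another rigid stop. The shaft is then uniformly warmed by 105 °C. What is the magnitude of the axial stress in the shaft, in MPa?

Unrestrained expansion: δ_free = αΔT L = 13.2×10⁻⁶ × 105 × 575 = 0.7969 mm.
This exceeds the 0.46 mm gap, so the wall pushes back. The portion of expansion that must be recovered elastically is δ_free − gap = 0.7969 − 0.46 = 0.3369 mm.
Compatibility: PL/(AE) = 0.3369 mm, so σ = P/A = E × (0.3369/575) = 116.6 MPa.

σ ≈ 117 MPa (compressive)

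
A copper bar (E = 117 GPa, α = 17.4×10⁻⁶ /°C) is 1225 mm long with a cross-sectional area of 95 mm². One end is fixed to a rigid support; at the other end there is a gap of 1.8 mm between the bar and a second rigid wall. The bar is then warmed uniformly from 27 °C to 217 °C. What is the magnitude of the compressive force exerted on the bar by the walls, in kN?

If the wall were absent the bar would grow by αΔT L = 17.4×10⁻⁶ × 190 × 1225 = 4.05 mm.
The gap closes (δ_free > 1.8 mm) and the wall then resists a further 4.05 − 1.8 = 2.25 mm of expansion.
Compatibility: PL/(AE) = 2.25 mm, so σ = P/A = E × (2.25/1225) = 214.9 MPa.
Force on the wall = σA = 214.9 × 95 mm² = 20.41 kN.

P ≈ 20.4 kN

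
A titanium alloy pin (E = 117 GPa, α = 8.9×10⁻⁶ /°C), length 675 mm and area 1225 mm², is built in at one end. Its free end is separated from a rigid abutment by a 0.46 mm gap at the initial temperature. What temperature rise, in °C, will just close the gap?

ΔT ≈ 76.6 °C

Contact occurs when the free expansion equals the gap: αΔT L = 0.46 mm.
So ΔT = g/(αL) = 0.46/(8.9×10⁻⁶ × 675) = 76.57 °C.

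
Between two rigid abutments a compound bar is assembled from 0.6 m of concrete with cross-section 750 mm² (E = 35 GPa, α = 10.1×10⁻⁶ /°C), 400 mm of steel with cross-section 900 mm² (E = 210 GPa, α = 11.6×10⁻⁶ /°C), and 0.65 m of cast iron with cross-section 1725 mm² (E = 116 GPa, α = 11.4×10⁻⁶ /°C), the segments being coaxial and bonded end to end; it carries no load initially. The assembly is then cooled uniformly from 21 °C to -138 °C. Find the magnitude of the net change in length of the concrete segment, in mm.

|ΔL| ≈ 1.37 mm

Free thermal contraction of the whole bar: Σ αᵢΔT Lᵢ = 10.1×10⁻⁶×159×600 + 11.6×10⁻⁶×159×400 + 11.4×10⁻⁶×159×650 = 2.879 mm.
Since the ends are fixed, an axial force P builds up, equal in every segment, with P · Σ Lᵢ/(AᵢEᵢ) = δ_free.
The series flexibility is Σ Lᵢ/(AᵢEᵢ) = 600/(750×35×10³) + 400/(900×210×10³) + 650/(1725×116×10³) = 2.822×10⁻⁵ mm/N.
Hence P = δ_free / Σ(L/AE) = 2.879/2.822×10⁻⁵ = 102 kN (tensile).
For the concrete segment, free thermal change = 10.1×10⁻⁶×159×600 = 0.9635 mm and elastic change from P = 102000×600/(750×35×10³) = 2.332 mm; these oppose, so the net change is 1.37 mm (segment lengthens).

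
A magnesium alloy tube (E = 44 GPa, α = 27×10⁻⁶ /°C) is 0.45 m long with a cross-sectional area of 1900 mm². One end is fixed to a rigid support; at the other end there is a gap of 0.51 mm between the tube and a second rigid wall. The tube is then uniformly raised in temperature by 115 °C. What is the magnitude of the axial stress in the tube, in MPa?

Unrestrained expansion: δ_free = αΔT L = 27×10⁻⁶ × 115 × 450 = 1.397 mm.
After closing the 0.51 mm clearance, 1.397 − 0.51 = 0.8872 mm of expansion remains to be suppressed by the wall.
That suppressed elongation corresponds to σ = E·Δ/L = 44×10³ × 0.8872/450 = 86.75 MPa.

σ ≈ 86.8 MPa (compressive)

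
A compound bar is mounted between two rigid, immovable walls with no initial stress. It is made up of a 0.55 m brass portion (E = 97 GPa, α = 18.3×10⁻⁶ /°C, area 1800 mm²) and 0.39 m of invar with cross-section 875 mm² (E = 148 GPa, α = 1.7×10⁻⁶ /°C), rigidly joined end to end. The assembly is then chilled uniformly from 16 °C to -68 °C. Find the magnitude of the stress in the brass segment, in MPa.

With the walls removed the bar would change length by δ_free = Σ αᵢΔT Lᵢ = 18.3×10⁻⁶×84×550 + 1.7×10⁻⁶×84×390 = 0.9012 mm.
Since the ends are fixed, an axial force P builds up, equal in every segment, with P · Σ Lᵢ/(AᵢEᵢ) = δ_free.
The series flexibility is Σ Lᵢ/(AᵢEᵢ) = 550/(1800×97×10³) + 390/(875×148×10³) = 6.162×10⁻⁶ mm/N.
P = 0.9012 / 6.162×10⁻⁶ = 146300 N = 146.3 kN, tensile.
σ_{brass} = P / A = 146300 / 1800 = 81.25 MPa.

σ ≈ 81.3 MPa (tensile)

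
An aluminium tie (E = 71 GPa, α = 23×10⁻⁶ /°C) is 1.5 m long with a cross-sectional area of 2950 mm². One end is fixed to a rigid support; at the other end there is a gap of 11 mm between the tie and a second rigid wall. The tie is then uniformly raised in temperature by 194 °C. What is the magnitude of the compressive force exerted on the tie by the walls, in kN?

Free thermal elongation = αΔT L = 23×10⁻⁶ × 194 × 1500 = 6.693 mm.
This is smaller than the 11 mm clearance, so the tie expands freely without reaching the stop — the stress is zero.

P ≈ 0 kN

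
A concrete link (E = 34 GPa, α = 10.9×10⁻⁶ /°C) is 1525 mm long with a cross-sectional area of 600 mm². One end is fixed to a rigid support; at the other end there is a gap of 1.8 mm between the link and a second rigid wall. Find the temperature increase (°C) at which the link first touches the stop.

ΔT ≈ 108 °C

Contact occurs when the free expansion equals the gap: αΔT L = 1.8 mm.
So ΔT = g/(αL) = 1.8/(10.9×10⁻⁶ × 1525) = 108.3 °C.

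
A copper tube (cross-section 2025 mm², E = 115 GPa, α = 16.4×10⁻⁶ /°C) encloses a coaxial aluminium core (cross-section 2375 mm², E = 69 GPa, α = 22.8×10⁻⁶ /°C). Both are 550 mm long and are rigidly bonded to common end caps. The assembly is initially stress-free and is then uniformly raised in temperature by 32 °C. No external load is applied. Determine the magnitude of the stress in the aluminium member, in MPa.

Both members must finish at the same length. With the larger α, the aluminium tends to over-expand; the plates restrain it, putting the aluminium in compression and the copper in tension. With no external load the two internal forces are equal and opposite, magnitude P.
Setting the final lengths equal and cancelling L: (α₁ − α₂)ΔT = P/(A₁E₁) + P/(A₂E₂).
|α₁ − α₂|·ΔT = 6.4×10⁻⁶ × 32 = 0.0002048.
1/(A₁E₁) + 1/(A₂E₂) = 1/(2025×115×10³) + 1/(2375×69×10³) = 1.04×10⁻⁸ N⁻¹.
P = 0.0002048 / 1.04×10⁻⁸ = 19700 N = 19.7 kN.
σ_{aluminium} = P/A₂ = 19700/2375 = 8.294 MPa, compressive.

σ ≈ 8.29 MPa (compressive)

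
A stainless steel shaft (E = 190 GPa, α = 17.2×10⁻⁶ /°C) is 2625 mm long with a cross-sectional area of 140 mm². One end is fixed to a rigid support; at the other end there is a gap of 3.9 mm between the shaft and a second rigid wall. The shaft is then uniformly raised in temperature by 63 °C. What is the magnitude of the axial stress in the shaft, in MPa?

σ ≈ 0 MPa

If the wall were absent the shaft would grow by αΔT L = 17.2×10⁻⁶ × 63 × 2625 = 2.844 mm.
Since δ_free = 2.84 mm is less than the 3.9 mm gap, the shaft never touches the wall. No axial force develops.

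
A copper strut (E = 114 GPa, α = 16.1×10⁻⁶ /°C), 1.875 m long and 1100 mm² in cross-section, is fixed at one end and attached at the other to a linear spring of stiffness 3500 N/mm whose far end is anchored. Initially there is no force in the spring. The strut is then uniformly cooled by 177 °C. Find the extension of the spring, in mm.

The unrestrained thermal change is αΔT L = 16.1×10⁻⁶ × 177 × 1875 = 5.343 mm.
With a force P in the spring, the elastic change of the strut is PL/(AE) and that of the spring is P/k; compatibility requires their sum to equal δ_free.
So P = δ_free / [L/(AE) + 1/k] = 5.343 / [ 1875/(1100×114×10³) + 1/(3500) ].
P = 5.343 / 0.0003007 = 17770 N.
Spring extension = P/k = 17770/(3500) = 5.077 mm.

δ ≈ 5.08 mm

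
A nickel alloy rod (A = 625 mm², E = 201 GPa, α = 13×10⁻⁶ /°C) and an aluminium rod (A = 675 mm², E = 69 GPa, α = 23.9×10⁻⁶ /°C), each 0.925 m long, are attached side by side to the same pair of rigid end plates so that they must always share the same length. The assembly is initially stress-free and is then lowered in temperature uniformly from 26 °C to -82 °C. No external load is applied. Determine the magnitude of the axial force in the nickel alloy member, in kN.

P ≈ 40 kN (compressive in the nickel alloy)

Both members must finish at the same length. With the larger α, the aluminium tends to over-contract; the plates restrain it, putting the aluminium in tension and the nickel alloy in compression. With no external load the two internal forces are equal and opposite, magnitude P.
Setting the final lengths equal and cancelling L: (α₁ − α₂)ΔT = P/(A₁E₁) + P/(A₂E₂).
|α₁ − α₂|·ΔT = 10.9×10⁻⁶ × 108 = 0.001177.
1/(A₁E₁) + 1/(A₂E₂) = 1/(625×201×10³) + 1/(675×69×10³) = 2.943×10⁻⁸ N⁻¹.
P = 0.001177 / 2.943×10⁻⁸ = 40000 N = 40 kN.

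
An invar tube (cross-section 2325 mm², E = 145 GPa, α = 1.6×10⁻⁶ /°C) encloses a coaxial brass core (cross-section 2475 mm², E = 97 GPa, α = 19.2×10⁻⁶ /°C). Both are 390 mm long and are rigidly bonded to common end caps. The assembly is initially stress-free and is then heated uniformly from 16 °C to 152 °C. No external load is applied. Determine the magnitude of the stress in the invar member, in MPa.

σ ≈ 144 MPa (tensile)

Both members must finish at the same length. With the larger α, the brass tends to over-expand; the plates restrain it, putting the brass in compression and the invar in tension. With no external load the two internal forces are equal and opposite, magnitude P.
Compatibility of the two members (thermal + elastic change equal): (α₁ − α₂)ΔT = P·[1/(A₁E₁) + 1/(A₂E₂)].
|α₁ − α₂|·ΔT = 17.6×10⁻⁶ × 136 = 0.002394.
1/(A₁E₁) + 1/(A₂E₂) = 1/(2325×145×10³) + 1/(2475×97×10³) = 7.132×10⁻⁹ N⁻¹.
P = 0.002394 / 7.132×10⁻⁹ = 335600 N = 335.6 kN.
σ_{invar} = P/A₁ = 335600/2325 = 144.4 MPa, tensile.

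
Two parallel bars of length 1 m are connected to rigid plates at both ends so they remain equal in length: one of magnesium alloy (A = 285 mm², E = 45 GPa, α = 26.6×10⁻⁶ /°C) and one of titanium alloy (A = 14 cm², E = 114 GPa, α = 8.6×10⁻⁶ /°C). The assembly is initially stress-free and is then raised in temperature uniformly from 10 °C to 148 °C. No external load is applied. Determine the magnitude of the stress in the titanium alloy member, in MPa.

σ ≈ 21.1 MPa (tensile)

Both members must finish at the same length. With the larger α, the magnesium alloy tends to over-expand; the plates restrain it, putting the magnesium alloy in compression and the titanium alloy in tension. With no external load the two internal forces are equal and opposite, magnitude P.
Equating the net (thermal + elastic) strains gives |α₁ − α₂|·ΔT = P·[1/(A₁E₁) + 1/(A₂E₂)].
|α₁ − α₂|·ΔT = 18×10⁻⁶ × 138 = 0.002484.
1/(A₁E₁) + 1/(A₂E₂) = 1/(285×45×10³) + 1/(1400×114×10³) = 8.424×10⁻⁸ N⁻¹.
P = 0.002484 / 8.424×10⁻⁸ = 29490 N = 29.49 kN.
σ_{titanium alloy} = P/A₂ = 29490/1400 = 21.06 MPa, tensile.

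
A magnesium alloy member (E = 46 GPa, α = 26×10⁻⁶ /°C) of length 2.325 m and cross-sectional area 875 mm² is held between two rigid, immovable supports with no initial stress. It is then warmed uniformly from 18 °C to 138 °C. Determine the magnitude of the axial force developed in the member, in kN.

With zero net strain, σ = E·αΔT = 46 GPa × 26×10⁻⁶ × 120 = 143.5 MPa.
P = AEαΔT = 875 × 46×10³ × 26×10⁻⁶ × 120 = 125.6 kN (compressive).

P ≈ 126 kN (compressive)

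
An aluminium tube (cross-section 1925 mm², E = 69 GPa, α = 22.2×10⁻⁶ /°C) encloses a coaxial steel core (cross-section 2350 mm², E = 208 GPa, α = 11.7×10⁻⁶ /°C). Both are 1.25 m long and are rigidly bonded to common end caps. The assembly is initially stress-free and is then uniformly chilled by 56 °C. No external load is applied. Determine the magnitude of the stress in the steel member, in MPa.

σ ≈ 26.1 MPa (compressive)

Both members must finish at the same length. With the larger α, the aluminium tends to over-contract; the plates restrain it, putting the aluminium in tension and the steel in compression. With no external load the two internal forces are equal and opposite, magnitude P.
Equating the net (thermal + elastic) strains gives |α₁ − α₂|·ΔT = P·[1/(A₁E₁) + 1/(A₂E₂)].
|α₁ − α₂|·ΔT = 10.5×10⁻⁶ × 56 = 0.000588.
1/(A₁E₁) + 1/(A₂E₂) = 1/(1925×69×10³) + 1/(2350×208×10³) = 9.575×10⁻⁹ N⁻¹.
So P = 0.000588 / 9.575×10⁻⁹ = 61.41 kN.
σ_{steel} = P/A₂ = 61410/2350 = 26.13 MPa, compressive.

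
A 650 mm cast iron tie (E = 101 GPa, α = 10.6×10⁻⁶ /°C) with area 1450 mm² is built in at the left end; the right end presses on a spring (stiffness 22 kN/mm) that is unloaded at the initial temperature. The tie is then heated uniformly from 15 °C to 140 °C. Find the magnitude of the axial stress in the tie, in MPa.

If the spring were absent the tie would lengthen by αΔT L = 10.6×10⁻⁶ × 125 × 650 = 0.8612 mm.
Let P be the compressive force at the spring. The tie shortens elastically by PL/(AE) and the spring compresses by P/k; together these equal δ_free.
So P = δ_free / [L/(AE) + 1/k] = 0.8612 / [ 650/(1450×101×10³) + 1/(22×10³) ].
P = 0.8612 / 4.989×10⁻⁵ = 17260 N.
σ = P/A = 17260/1450 = 11.9 MPa.

σ ≈ 11.9 MPa (compressive)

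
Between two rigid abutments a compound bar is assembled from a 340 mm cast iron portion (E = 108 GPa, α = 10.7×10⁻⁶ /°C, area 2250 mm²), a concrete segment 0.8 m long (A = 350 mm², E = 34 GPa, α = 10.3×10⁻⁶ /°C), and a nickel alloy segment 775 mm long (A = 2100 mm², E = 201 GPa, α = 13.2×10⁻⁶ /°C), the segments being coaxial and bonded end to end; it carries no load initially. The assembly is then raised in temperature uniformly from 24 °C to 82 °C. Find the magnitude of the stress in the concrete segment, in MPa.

σ ≈ 52 MPa (compressive)

With the walls removed the bar would change length by δ_free = Σ αᵢΔT Lᵢ = 10.7×10⁻⁶×58×340 + 10.3×10⁻⁶×58×800 + 13.2×10⁻⁶×58×775 = 1.282 mm.
Since the ends are fixed, an axial force P builds up, equal in every segment, with P · Σ Lᵢ/(AᵢEᵢ) = δ_free.
Σ Lᵢ/(AᵢEᵢ) = 340/(2250×108×10³) + 800/(350×34×10³) + 775/(2100×201×10³) = 7.046×10⁻⁵ mm/N.
Hence P = δ_free / Σ(L/AE) = 1.282/7.046×10⁻⁵ = 18.2 kN (compressive).
σ_{concrete} = P / A = 18200 / 350 = 51.99 MPa.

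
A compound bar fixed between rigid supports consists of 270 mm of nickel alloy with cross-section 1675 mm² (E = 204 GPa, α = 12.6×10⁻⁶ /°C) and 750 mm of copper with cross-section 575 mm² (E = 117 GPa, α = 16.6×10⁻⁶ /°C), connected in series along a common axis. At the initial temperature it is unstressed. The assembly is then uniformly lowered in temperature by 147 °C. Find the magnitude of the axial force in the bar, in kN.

P ≈ 195 kN (tensile)

If the supports were absent, the total length change would be Σ αᵢΔT Lᵢ = 12.6×10⁻⁶×147×270 + 16.6×10⁻⁶×147×750 = 2.33 mm.
The rigid supports impose zero overall length change; the single axial force P common to all segments must satisfy P Σ Lᵢ/(AᵢEᵢ) = δ_free.
The series flexibility is Σ Lᵢ/(AᵢEᵢ) = 270/(1675×204×10³) + 750/(575×117×10³) = 1.194×10⁻⁵ mm/N.
Hence P = δ_free / Σ(L/AE) = 2.33/1.194×10⁻⁵ = 195.2 kN (tensile).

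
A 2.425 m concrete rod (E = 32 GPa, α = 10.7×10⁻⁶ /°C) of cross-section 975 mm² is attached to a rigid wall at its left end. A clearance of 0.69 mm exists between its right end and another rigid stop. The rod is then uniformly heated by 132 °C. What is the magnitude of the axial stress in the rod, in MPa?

If the wall were absent the rod would grow by αΔT L = 10.7×10⁻⁶ × 132 × 2425 = 3.425 mm.
The gap closes (δ_free > 0.69 mm) and the wall then resists a further 3.425 − 0.69 = 2.735 mm of expansion.
So σ = E(δ_free − g)/L = 32×10³ × 2.735/2425 = 36.09 MPa.

σ ≈ 36.1 MPa (compressive)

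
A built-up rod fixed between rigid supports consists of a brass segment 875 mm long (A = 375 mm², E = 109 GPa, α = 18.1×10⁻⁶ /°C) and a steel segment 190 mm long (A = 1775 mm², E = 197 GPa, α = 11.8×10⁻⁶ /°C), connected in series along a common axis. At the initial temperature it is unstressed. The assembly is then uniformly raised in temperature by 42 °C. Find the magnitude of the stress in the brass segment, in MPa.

σ ≈ 92.3 MPa (compressive)

With the walls removed the bar would change length by δ_free = Σ αᵢΔT Lᵢ = 18.1×10⁻⁶×42×875 + 11.8×10⁻⁶×42×190 = 0.7593 mm.
The rigid supports impose zero overall length change; the single axial force P common to all segments must satisfy P Σ Lᵢ/(AᵢEᵢ) = δ_free.
The series flexibility is Σ Lᵢ/(AᵢEᵢ) = 875/(375×109×10³) + 190/(1775×197×10³) = 2.195×10⁻⁵ mm/N.
P = 0.7593 / 2.195×10⁻⁵ = 34590 N = 34.59 kN, compressive.
σ_{brass} = P / A = 34590 / 375 = 92.25 MPa.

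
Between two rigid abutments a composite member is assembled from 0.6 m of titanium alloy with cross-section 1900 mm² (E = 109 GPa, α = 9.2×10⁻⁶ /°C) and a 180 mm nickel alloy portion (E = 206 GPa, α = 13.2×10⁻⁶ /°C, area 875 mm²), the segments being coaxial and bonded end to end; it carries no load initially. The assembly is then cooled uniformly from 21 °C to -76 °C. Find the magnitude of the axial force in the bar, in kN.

P ≈ 197 kN (tensile)

If the supports were absent, the total length change would be Σ αᵢΔT Lᵢ = 9.2×10⁻⁶×97×600 + 13.2×10⁻⁶×97×180 = 0.7659 mm.
The walls prevent any net length change, so an axial force P (same in every segment) develops. Compatibility: P · Σ Lᵢ/(AᵢEᵢ) = δ_free.
The series flexibility is Σ Lᵢ/(AᵢEᵢ) = 600/(1900×109×10³) + 180/(875×206×10³) = 3.896×10⁻⁶ mm/N.
Hence P = δ_free / Σ(L/AE) = 0.7659/3.896×10⁻⁶ = 196.6 kN (tensile).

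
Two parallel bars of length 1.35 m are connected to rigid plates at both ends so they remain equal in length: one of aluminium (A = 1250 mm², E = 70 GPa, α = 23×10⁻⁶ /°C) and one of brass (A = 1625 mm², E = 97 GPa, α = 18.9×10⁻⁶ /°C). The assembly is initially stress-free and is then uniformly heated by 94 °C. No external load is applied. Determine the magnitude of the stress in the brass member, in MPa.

The aluminium has the larger α, so on heating it would change length more than the brass if both were free. The rigid plates force a common final length, so the aluminium is put into compression and the brass into tension, with equal and opposite forces P (no external load).
Setting the final lengths equal and cancelling L: (α₁ − α₂)ΔT = P/(A₁E₁) + P/(A₂E₂).
|α₁ − α₂|·ΔT = 4.1×10⁻⁶ × 94 = 0.0003854.
1/(A₁E₁) + 1/(A₂E₂) = 1/(1250×70×10³) + 1/(1625×97×10³) = 1.777×10⁻⁸ N⁻¹.
P = 0.0003854 / 1.777×10⁻⁸ = 21680 N = 21.68 kN.
σ_{brass} = P/A₂ = 21680/1625 = 13.34 MPa, tensile.

σ ≈ 13.3 MPa (tensile)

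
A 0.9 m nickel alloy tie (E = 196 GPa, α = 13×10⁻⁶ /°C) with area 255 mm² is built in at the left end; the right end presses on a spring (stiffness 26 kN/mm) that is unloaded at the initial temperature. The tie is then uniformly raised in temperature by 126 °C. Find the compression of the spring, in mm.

Free thermal expansion: δ_free = αΔT L = 13×10⁻⁶ × 126 × 900 = 1.474 mm.
Let P be the compressive force at the spring. The tie shortens elastically by PL/(AE) and the spring compresses by P/k; together these equal δ_free.
P [ L/(AE) + 1/k ] = δ_free → P [ 900/(255×196×10³) + 1/(26×10³) ] = 1.474.
P = 1.474 / 5.647×10⁻⁵ = 26110 N.
Spring compression = P/k = 26110/(26×10³) = 1.004 mm.

δ ≈ 1 mm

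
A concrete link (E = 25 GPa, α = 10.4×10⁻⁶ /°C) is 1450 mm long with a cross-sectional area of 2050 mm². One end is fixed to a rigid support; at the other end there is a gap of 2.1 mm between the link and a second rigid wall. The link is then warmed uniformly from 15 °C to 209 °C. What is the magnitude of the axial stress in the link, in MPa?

Free thermal elongation = αΔT L = 10.4×10⁻⁶ × 194 × 1450 = 2.926 mm.
This exceeds the 2.1 mm gap, so the wall pushes back. The portion of expansion that must be recovered elastically is δ_free − gap = 2.926 − 2.1 = 0.8255 mm.
Compatibility: PL/(AE) = 0.8255 mm, so σ = P/A = E × (0.8255/1450) = 14.23 MPa.

σ ≈ 14.2 MPa (compressive)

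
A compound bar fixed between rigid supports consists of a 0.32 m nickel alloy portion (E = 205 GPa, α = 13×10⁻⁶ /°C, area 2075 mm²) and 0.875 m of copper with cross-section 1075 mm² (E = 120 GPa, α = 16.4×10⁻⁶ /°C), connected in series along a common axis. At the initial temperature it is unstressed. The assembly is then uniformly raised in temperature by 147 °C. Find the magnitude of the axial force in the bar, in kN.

If the supports were absent, the total length change would be Σ αᵢΔT Lᵢ = 13×10⁻⁶×147×320 + 16.4×10⁻⁶×147×875 = 2.721 mm.
Since the ends are fixed, an axial force P builds up, equal in every segment, with P · Σ Lᵢ/(AᵢEᵢ) = δ_free.
Σ Lᵢ/(AᵢEᵢ) = 320/(2075×205×10³) + 875/(1075×120×10³) = 7.535×10⁻⁶ mm/N.
P = 2.721 / 7.535×10⁻⁶ = 361100 N = 361.1 kN, compressive.

P ≈ 361 kN (compressive)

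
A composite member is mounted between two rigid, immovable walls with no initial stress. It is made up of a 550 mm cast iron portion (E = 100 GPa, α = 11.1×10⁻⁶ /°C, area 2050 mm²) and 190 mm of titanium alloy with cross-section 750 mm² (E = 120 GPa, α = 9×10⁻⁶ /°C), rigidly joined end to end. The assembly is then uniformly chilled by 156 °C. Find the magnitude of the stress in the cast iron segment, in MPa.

σ ≈ 124 MPa (tensile)

If the supports were absent, the total length change would be Σ αᵢΔT Lᵢ = 11.1×10⁻⁶×156×550 + 9×10⁻⁶×156×190 = 1.219 mm.
Since the ends are fixed, an axial force P builds up, equal in every segment, with P · Σ Lᵢ/(AᵢEᵢ) = δ_free.
Σ Lᵢ/(AᵢEᵢ) = 550/(2050×100×10³) + 190/(750×120×10³) = 4.794×10⁻⁶ mm/N.
P = 1.219 / 4.794×10⁻⁶ = 254300 N = 254.3 kN, tensile.
σ_{cast iron} = P / A = 254300 / 2050 = 124.1 MPa.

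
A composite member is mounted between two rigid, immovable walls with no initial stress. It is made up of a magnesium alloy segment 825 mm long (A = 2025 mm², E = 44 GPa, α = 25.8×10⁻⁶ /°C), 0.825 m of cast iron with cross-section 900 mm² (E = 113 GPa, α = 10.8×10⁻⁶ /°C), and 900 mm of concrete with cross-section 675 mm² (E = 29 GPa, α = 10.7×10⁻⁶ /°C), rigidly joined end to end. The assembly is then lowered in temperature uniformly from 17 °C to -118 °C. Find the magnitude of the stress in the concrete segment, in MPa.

σ ≈ 126 MPa (tensile)

If the supports were absent, the total length change would be Σ αᵢΔT Lᵢ = 25.8×10⁻⁶×135×825 + 10.8×10⁻⁶×135×825 + 10.7×10⁻⁶×135×900 = 5.376 mm.
The walls prevent any net length change, so an axial force P (same in every segment) develops. Compatibility: P · Σ Lᵢ/(AᵢEᵢ) = δ_free.
The series flexibility is Σ Lᵢ/(AᵢEᵢ) = 825/(2025×44×10³) + 825/(900×113×10³) + 900/(675×29×10³) = 6.335×10⁻⁵ mm/N.
So P = 5.376 / 6.335×10⁻⁵ = 84.87 kN, tensile.
σ_{concrete} = P / A = 84870 / 675 = 125.7 MPa.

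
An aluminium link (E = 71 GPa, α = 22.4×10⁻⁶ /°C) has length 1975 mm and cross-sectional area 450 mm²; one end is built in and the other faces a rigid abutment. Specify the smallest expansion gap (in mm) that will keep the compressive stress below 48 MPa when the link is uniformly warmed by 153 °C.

g ≈ 5.43 mm

Free expansion if unrestrained: δ_free = αΔT L = 22.4×10⁻⁶ × 153 × 1975 = 6.769 mm.
At the allowable stress the elastic shortening the wall may impose is σL/E = 48 × 1975 / (71×10³) = 1.335 mm.
The gap must absorb the remainder: g_min = 6.769 − 1.335 = 5.434 mm.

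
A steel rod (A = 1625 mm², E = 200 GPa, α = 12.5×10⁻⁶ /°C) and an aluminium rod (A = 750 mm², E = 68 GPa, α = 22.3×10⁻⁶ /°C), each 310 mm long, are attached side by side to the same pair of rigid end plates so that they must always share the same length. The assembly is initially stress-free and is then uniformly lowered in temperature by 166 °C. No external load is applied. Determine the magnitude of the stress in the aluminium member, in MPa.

Both members must finish at the same length. With the larger α, the aluminium tends to over-contract; the plates restrain it, putting the aluminium in tension and the steel in compression. With no external load the two internal forces are equal and opposite, magnitude P.
Compatibility of the two members (thermal + elastic change equal): (α₁ − α₂)ΔT = P·[1/(A₁E₁) + 1/(A₂E₂)].
|α₁ − α₂|·ΔT = 9.8×10⁻⁶ × 166 = 0.001627.
1/(A₁E₁) + 1/(A₂E₂) = 1/(1625×200×10³) + 1/(750×68×10³) = 2.268×10⁻⁸ N⁻¹.
So P = 0.001627 / 2.268×10⁻⁸ = 71.71 kN.
σ_{aluminium} = P/A₂ = 71710/750 = 95.62 MPa, tensile.

σ ≈ 95.6 MPa (tensile)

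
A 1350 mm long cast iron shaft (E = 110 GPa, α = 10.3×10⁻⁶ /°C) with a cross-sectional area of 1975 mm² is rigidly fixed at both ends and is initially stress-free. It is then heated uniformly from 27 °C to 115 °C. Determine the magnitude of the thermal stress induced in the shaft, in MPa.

σ ≈ 99.7 MPa (compressive)

With length fixed, the mechanical strain must cancel the thermal strain αΔT = 10.3×10⁻⁶ × 88 = 906.4×10⁻⁶.
Hence σ = E·αΔT = 110×10³ × 906.4×10⁻⁶ = 99.7 MPa, compressive.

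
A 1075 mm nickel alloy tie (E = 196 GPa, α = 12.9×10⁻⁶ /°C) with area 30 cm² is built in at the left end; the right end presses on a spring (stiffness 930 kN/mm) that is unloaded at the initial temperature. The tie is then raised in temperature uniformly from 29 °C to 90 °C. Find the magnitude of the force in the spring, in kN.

Free thermal expansion: δ_free = αΔT L = 12.9×10⁻⁶ × 61 × 1075 = 0.8459 mm.
Let P be the compressive force at the spring. The tie shortens elastically by PL/(AE) and the spring compresses by P/k; together these equal δ_free.
So P = δ_free / [L/(AE) + 1/k] = 0.8459 / [ 1075/(3000×196×10³) + 1/(930×10³) ].
P = 0.8459 / 2.904×10⁻⁶ = 291300 N.

P ≈ 291 kN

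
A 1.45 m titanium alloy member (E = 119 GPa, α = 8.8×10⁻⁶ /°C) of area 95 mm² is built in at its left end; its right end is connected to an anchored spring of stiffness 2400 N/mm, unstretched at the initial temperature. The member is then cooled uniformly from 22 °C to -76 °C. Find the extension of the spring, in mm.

δ ≈ 0.956 mm

The unrestrained thermal change is αΔT L = 8.8×10⁻⁶ × 98 × 1450 = 1.25 mm.
Let P be the tensile force in the spring. The member extends elastically by PL/(AE) and the spring stretches by P/k; together these equal δ_free.
P [ L/(AE) + 1/k ] = δ_free → P [ 1450/(95×119×10³) + 1/(2400) ] = 1.25.
P = 1.25 / 0.0005449 = 2295 N.
Spring extension = P/k = 2295/(2400) = 0.9561 mm.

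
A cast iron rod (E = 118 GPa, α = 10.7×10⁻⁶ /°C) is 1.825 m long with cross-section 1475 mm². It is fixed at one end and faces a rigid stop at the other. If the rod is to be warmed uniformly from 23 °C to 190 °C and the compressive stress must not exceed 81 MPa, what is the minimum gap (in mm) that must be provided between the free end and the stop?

With no wall the rod would lengthen by αΔT L = 10.7×10⁻⁶ × 167 × 1825 = 3.261 mm.
At the allowable stress the elastic shortening the wall may impose is σL/E = 81 × 1825 / (118×10³) = 1.253 mm.
So the gap has to take up the difference, g_min = δ_free − σL/E = 3.261 − 1.253 = 2.008 mm.

g ≈ 2.01 mm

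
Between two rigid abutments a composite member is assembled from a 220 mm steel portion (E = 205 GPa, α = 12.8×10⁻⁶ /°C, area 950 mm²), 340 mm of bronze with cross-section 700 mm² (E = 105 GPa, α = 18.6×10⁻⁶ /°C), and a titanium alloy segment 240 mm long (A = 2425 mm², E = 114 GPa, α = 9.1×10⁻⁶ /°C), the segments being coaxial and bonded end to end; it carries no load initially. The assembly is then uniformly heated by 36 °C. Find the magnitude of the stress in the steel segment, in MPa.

σ ≈ 64.8 MPa (compressive)

If the supports were absent, the total length change would be Σ αᵢΔT Lᵢ = 12.8×10⁻⁶×36×220 + 18.6×10⁻⁶×36×340 + 9.1×10⁻⁶×36×240 = 0.4077 mm.
The rigid supports impose zero overall length change; the single axial force P common to all segments must satisfy P Σ Lᵢ/(AᵢEᵢ) = δ_free.
The series flexibility is Σ Lᵢ/(AᵢEᵢ) = 220/(950×205×10³) + 340/(700×105×10³) + 240/(2425×114×10³) = 6.624×10⁻⁶ mm/N.
P = 0.4077 / 6.624×10⁻⁶ = 61550 N = 61.55 kN, compressive.
σ_{steel} = P / A = 61550 / 950 = 64.79 MPa.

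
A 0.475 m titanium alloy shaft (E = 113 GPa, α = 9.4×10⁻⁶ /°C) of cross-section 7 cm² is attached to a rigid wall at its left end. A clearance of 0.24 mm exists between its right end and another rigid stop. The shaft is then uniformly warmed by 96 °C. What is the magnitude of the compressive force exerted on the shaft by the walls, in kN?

Unrestrained expansion: δ_free = αΔT L = 9.4×10⁻⁶ × 96 × 475 = 0.4286 mm.
After closing the 0.24 mm clearance, 0.4286 − 0.24 = 0.1886 mm of expansion remains to be suppressed by the wall.
Compatibility: PL/(AE) = 0.1886 mm, so σ = P/A = E × (0.1886/475) = 44.88 MPa.
P = σA = 44.88 × 700 = 31.41 kN.

P ≈ 31.4 kN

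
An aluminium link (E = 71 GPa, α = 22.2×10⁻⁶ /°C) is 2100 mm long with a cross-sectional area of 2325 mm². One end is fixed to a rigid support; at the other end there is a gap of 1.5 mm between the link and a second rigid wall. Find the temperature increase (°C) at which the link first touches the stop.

ΔT ≈ 32.2 °C

The gap closes when αΔT L = 1.5 mm, since the link is still unstressed at that instant.
ΔT = 1.5 / (22.2×10⁻⁶ × 2100) = 32.18 °C.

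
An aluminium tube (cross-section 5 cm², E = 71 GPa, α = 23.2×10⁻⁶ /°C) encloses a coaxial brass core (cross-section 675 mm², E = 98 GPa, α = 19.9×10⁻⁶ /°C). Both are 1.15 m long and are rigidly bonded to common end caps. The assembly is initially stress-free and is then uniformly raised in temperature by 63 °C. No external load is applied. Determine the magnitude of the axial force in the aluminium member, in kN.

P ≈ 4.8 kN (compressive in the aluminium)

Equilibrium of a rigid end plate with no external load gives equal and opposite internal forces ±P in the two members. Since α_{aluminium} > α_{brass}, heating drives the aluminium into compression and the brass into tension.
Equating the net (thermal + elastic) strains gives |α₁ − α₂|·ΔT = P·[1/(A₁E₁) + 1/(A₂E₂)].
|α₁ − α₂|·ΔT = 3.3×10⁻⁶ × 63 = 0.0002079.
1/(A₁E₁) + 1/(A₂E₂) = 1/(500×71×10³) + 1/(675×98×10³) = 4.329×10⁻⁸ N⁻¹.
So P = 0.0002079 / 4.329×10⁻⁸ = 4.803 kN.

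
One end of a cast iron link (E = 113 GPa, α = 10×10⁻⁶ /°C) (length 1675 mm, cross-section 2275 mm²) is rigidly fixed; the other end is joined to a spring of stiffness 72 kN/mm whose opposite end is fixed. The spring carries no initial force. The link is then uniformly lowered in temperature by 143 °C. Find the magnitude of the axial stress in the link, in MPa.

The unrestrained thermal change is αΔT L = 10×10⁻⁶ × 143 × 1675 = 2.395 mm.
Let P be the tensile force in the spring. The link extends elastically by PL/(AE) and the spring stretches by P/k; together these equal δ_free.
So P = δ_free / [L/(AE) + 1/k] = 2.395 / [ 1675/(2275×113×10³) + 1/(72×10³) ].
P = 2.395 / 2.04×10⁻⁵ = 117400 N.
σ = P/A = 117400/2275 = 51.6 MPa.

σ ≈ 51.6 MPa (tensile)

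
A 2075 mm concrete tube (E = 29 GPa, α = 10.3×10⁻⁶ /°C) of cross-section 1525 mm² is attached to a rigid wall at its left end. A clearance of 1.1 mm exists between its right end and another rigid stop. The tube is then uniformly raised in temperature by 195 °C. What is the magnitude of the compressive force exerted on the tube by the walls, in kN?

P ≈ 65.4 kN

If the wall were absent the tube would grow by αΔT L = 10.3×10⁻⁶ × 195 × 2075 = 4.168 mm.
The gap closes (δ_free > 1.1 mm) and the wall then resists a further 4.168 − 1.1 = 3.068 mm of expansion.
That suppressed elongation corresponds to σ = E·Δ/L = 29×10³ × 3.068/2075 = 42.87 MPa.
Force on the wall = σA = 42.87 × 1525 mm² = 65.38 kN.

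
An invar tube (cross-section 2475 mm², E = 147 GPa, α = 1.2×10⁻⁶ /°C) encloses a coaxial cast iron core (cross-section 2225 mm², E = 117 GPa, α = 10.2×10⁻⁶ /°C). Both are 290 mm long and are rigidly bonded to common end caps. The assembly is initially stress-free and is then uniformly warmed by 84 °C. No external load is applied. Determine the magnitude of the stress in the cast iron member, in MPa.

The cast iron has the larger α, so on heating it would change length more than the invar if both were free. The rigid plates force a common final length, so the cast iron is put into compression and the invar into tension, with equal and opposite forces P (no external load).
Equating the net (thermal + elastic) strains gives |α₁ − α₂|·ΔT = P·[1/(A₁E₁) + 1/(A₂E₂)].
|α₁ − α₂|·ΔT = 9×10⁻⁶ × 84 = 0.000756.
1/(A₁E₁) + 1/(A₂E₂) = 1/(2475×147×10³) + 1/(2225×117×10³) = 6.59×10⁻⁹ N⁻¹.
P = 0.000756 / 6.59×10⁻⁹ = 114700 N = 114.7 kN.
σ_{cast iron} = P/A₂ = 114700/2225 = 51.56 MPa, compressive.

σ ≈ 51.6 MPa (compressive)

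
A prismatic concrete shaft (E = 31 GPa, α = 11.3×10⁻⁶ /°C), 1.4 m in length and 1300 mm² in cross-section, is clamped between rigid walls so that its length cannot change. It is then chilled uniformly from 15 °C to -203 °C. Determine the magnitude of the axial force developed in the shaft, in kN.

P ≈ 99.3 kN (tensile)

Full restraint means ε = 0, so the stress is σ = EαΔT = 31×10³ × 11.3×10⁻⁶ × 218 = 76.37 MPa.
Axial force P = σA = 76.37 × 1300 = 99280 N = 99.28 kN, tensile.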